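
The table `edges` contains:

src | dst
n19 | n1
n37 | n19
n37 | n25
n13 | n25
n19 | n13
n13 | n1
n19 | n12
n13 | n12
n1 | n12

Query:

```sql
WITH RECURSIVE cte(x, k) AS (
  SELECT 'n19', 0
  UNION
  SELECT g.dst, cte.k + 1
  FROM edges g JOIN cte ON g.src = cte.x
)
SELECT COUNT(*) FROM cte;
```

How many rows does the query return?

Base: (n19, k=0).
Iteration 1: edges from {n19} -> (n1, k=1), (n12, k=1), (n13, k=1).
Iteration 2: edges from {n1,n12,n13} -> (n1, k=2), (n12, k=2), (n25, k=2). [UNION drops 1 duplicate row(s)]
Iteration 3: edges from {n1,n12,n25} -> (n12, k=3).
Iteration 4: no outgoing edges from {n12}; recursion stops.
Total rows emitted: 8.

8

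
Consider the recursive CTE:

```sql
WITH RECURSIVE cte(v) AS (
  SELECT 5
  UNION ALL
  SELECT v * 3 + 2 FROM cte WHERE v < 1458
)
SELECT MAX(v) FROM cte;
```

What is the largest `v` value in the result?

4373

Base: v=5.
Iteration 1: 5 < 1458 holds -> v = 5 * 3 + 2 = 17.
Iteration 2: 17 < 1458 holds -> v = 17 * 3 + 2 = 53.
Iteration 3: 53 < 1458 holds -> v = 53 * 3 + 2 = 161.
Iteration 4: 161 < 1458 holds -> v = 161 * 3 + 2 = 485.
Iteration 5: 485 < 1458 holds -> v = 485 * 3 + 2 = 1457.
Iteration 6: 1457 < 1458 holds -> v = 1457 * 3 + 2 = 4373.
Iteration 7: 4373 < 1458 fails; recursion stops.
v values: 5, 17, 53, 161, 485, 1457, 4373; the maximum is 4373.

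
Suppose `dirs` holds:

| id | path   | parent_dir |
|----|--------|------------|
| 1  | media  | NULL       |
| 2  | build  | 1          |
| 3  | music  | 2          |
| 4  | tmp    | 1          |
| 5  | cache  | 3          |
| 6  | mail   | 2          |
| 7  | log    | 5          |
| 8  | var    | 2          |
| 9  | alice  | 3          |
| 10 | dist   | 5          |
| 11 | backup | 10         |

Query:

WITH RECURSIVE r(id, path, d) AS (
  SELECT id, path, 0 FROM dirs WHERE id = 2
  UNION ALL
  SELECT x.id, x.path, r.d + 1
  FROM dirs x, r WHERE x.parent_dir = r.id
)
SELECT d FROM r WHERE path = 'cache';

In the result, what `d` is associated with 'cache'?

Base: id=2 (build) at d 0.
Iteration 1: rows with parent_dir in {2} -> music (id 3, d 1), mail (id 6, d 1), var (id 8, d 1).
Iteration 2: rows with parent_dir in {3,6,8} -> cache (id 5, d 2), alice (id 9, d 2).
Iteration 3: rows with parent_dir in {5,9} -> log (id 7, d 3), dist (id 10, d 3).
Iteration 4: rows with parent_dir in {7,10} -> backup (id 11, d 4).
Iteration 5: no rows with parent_dir in {11}; recursion stops.

2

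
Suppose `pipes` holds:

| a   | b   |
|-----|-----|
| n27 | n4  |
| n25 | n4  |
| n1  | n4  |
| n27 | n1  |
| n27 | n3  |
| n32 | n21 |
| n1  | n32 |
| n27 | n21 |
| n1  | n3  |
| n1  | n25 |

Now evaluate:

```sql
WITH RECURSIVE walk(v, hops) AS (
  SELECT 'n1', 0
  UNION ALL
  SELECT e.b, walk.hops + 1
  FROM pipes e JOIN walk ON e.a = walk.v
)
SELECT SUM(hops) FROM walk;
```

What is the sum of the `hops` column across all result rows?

8

Base: (n1, hops=0).
Iteration 1: edges from {n1} -> (n25, hops=1), (n3, hops=1), (n32, hops=1), (n4, hops=1).
Iteration 2: edges from {n25,n3,n32,n4} -> (n21, hops=2), (n4, hops=2).
Iteration 3: no outgoing edges from {n21,n4}; recursion stops.
SUM(hops) = 0 + 1 + 1 + 1 + 1 + 2 + 2 = 8.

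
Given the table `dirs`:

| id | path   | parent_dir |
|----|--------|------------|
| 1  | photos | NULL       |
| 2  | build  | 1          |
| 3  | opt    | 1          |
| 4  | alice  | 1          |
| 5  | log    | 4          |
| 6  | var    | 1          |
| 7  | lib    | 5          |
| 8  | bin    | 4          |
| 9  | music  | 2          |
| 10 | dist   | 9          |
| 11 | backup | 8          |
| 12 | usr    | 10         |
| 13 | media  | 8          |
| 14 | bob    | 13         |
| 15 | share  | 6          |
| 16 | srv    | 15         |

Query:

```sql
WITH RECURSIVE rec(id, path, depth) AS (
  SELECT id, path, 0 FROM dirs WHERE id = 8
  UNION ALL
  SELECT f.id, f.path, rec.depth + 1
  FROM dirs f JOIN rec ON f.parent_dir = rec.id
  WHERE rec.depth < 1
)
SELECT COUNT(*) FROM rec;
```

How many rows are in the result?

Base: id=8 (bin) at depth 0.
Iteration 1: rows with parent_dir in {8} -> backup (id 11, depth 1), media (id 13, depth 1).
Iteration 2: depth < 1 fails for all current rows; recursion stops.
Total rows emitted: 3.

3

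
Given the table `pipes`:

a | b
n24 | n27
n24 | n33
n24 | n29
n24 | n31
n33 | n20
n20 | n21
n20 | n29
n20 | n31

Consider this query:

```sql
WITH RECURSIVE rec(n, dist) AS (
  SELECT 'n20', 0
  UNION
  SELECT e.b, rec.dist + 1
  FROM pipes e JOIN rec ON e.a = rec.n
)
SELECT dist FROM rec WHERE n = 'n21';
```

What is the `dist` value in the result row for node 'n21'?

1

Base: (n20, dist=0).
Iteration 1: edges from {n20} -> (n21, dist=1), (n29, dist=1), (n31, dist=1).
Iteration 2: no outgoing edges from {n21,n29,n31}; recursion stops.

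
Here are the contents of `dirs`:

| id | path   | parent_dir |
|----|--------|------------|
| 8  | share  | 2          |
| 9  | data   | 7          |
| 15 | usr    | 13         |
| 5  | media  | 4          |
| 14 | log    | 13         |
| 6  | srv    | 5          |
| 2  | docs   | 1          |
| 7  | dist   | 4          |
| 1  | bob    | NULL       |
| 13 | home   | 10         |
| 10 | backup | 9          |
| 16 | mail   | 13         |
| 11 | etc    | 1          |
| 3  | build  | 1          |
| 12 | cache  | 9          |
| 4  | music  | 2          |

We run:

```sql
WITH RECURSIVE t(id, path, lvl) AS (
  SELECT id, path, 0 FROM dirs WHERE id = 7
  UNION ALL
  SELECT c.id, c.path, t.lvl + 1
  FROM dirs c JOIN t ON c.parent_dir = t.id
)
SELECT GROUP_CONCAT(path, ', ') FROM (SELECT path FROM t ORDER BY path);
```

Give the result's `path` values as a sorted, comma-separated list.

backup, cache, data, dist, home, log, mail, usr

Base: id=7 (dist) at lvl 0.
Iteration 1: rows with parent_dir in {7} -> data (id 9, lvl 1).
Iteration 2: rows with parent_dir in {9} -> backup (id 10, lvl 2), cache (id 12, lvl 2).
Iteration 3: rows with parent_dir in {10,12} -> home (id 13, lvl 3).
Iteration 4: rows with parent_dir in {13} -> log (id 14, lvl 4), usr (id 15, lvl 4), mail (id 16, lvl 4).
Iteration 5: no rows with parent_dir in {14,15,16}; recursion stops.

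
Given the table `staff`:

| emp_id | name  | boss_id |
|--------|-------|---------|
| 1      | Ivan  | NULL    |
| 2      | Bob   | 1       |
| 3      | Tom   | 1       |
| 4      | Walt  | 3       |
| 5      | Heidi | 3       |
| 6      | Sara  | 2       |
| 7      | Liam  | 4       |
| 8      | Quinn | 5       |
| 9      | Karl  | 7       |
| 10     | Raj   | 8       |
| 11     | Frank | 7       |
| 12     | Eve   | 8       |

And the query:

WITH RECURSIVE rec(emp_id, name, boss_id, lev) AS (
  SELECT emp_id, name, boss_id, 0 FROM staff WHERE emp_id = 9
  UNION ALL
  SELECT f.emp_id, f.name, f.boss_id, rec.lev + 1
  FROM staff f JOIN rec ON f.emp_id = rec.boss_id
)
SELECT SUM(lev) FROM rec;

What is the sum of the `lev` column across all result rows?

Base: emp_id=9 (Karl), boss_id=7, lev 0.
Iteration 1: join on emp_id=7 -> Liam (id 7, boss_id=4, lev 1).
Iteration 2: join on emp_id=4 -> Walt (id 4, boss_id=3, lev 2).
Iteration 3: join on emp_id=3 -> Tom (id 3, boss_id=1, lev 3).
Iteration 4: join on emp_id=1 -> Ivan (id 1, boss_id=NULL, lev 4).
Iteration 5: boss_id is NULL; no match; recursion stops.
SUM(lev) = 0 + 1 + 2 + 3 + 4 = 10.

10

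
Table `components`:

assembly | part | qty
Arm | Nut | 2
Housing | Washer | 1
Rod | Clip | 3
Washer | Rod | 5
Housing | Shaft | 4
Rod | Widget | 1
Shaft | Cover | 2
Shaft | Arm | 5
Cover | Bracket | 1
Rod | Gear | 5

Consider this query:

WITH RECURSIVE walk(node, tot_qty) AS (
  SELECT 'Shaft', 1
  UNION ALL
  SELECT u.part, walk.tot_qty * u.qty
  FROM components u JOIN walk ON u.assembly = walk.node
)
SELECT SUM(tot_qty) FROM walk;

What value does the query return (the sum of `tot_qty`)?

Base: (Shaft, tot_qty=1).
Iteration 1: components of {Shaft} -> Arm = 1*5 = 5, Cover = 1*2 = 2.
Iteration 2: components of {Arm,Cover} -> Bracket = 2*1 = 2, Nut = 5*2 = 10.
Iteration 3: no further components; recursion stops.
SUM(tot_qty) = 1 + 2 + 5 + 2 + 10 = 20.

20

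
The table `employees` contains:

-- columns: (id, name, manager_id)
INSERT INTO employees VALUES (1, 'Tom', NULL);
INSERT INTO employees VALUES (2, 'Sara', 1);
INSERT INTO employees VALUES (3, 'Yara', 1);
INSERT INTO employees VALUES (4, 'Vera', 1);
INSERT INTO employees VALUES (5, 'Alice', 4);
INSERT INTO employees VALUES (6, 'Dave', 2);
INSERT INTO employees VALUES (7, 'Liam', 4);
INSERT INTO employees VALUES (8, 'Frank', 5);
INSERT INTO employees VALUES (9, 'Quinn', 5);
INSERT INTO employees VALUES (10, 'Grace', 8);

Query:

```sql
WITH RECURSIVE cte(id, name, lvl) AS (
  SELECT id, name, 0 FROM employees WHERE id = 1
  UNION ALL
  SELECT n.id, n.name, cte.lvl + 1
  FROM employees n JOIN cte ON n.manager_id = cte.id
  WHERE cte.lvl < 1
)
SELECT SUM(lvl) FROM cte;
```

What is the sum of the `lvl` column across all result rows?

Base: id=1 (Tom) at lvl 0.
Iteration 1: rows with manager_id in {1} -> Sara (id 2, lvl 1), Yara (id 3, lvl 1), Vera (id 4, lvl 1).
Iteration 2: lvl < 1 fails for all current rows; recursion stops.
SUM(lvl) = 0 + 1 + 1 + 1 = 3.

3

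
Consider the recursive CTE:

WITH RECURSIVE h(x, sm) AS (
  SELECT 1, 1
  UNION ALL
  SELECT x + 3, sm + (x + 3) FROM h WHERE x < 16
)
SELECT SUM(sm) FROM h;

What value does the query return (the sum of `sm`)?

Base: x=1, sm=1.
Iteration 1: 1 < 16 holds -> x = 1 + 3 = 4, sm = 1 + 4 = 5.
Iteration 2: 4 < 16 holds -> x = 4 + 3 = 7, sm = 5 + 7 = 12.
Iteration 3: 7 < 16 holds -> x = 7 + 3 = 10, sm = 12 + 10 = 22.
Iteration 4: 10 < 16 holds -> x = 10 + 3 = 13, sm = 22 + 13 = 35.
Iteration 5: 13 < 16 holds -> x = 13 + 3 = 16, sm = 35 + 16 = 51.
Iteration 6: 16 < 16 fails; recursion stops.
SUM(sm) = 1 + 5 + 12 + 22 + 35 + 51 = 126.

126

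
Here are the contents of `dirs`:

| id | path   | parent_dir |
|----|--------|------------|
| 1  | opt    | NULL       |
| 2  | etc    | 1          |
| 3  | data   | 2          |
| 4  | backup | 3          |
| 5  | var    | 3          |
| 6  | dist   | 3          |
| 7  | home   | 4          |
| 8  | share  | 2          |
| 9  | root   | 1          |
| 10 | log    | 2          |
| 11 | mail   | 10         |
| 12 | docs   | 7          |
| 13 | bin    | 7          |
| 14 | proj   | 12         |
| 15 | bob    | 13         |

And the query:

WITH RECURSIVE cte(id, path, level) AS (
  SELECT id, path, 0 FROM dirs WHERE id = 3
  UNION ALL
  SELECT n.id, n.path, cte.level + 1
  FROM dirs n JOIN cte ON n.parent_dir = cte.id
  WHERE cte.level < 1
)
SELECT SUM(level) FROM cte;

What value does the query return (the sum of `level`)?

Base: id=3 (data) at level 0.
Iteration 1: rows with parent_dir in {3} -> backup (id 4, level 1), var (id 5, level 1), dist (id 6, level 1).
Iteration 2: level < 1 fails for all current rows; recursion stops.
SUM(level) = 0 + 1 + 1 + 1 = 3.

3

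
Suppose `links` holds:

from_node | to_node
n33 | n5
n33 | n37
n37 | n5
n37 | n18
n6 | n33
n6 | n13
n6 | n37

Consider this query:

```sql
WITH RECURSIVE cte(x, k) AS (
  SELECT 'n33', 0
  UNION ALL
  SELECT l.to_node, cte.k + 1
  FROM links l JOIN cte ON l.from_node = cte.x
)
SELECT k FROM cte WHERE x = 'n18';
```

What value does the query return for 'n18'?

2

Base: (n33, k=0).
Iteration 1: edges from {n33} -> (n37, k=1), (n5, k=1).
Iteration 2: edges from {n37,n5} -> (n18, k=2), (n5, k=2).
Iteration 3: no outgoing edges from {n18,n5}; recursion stops.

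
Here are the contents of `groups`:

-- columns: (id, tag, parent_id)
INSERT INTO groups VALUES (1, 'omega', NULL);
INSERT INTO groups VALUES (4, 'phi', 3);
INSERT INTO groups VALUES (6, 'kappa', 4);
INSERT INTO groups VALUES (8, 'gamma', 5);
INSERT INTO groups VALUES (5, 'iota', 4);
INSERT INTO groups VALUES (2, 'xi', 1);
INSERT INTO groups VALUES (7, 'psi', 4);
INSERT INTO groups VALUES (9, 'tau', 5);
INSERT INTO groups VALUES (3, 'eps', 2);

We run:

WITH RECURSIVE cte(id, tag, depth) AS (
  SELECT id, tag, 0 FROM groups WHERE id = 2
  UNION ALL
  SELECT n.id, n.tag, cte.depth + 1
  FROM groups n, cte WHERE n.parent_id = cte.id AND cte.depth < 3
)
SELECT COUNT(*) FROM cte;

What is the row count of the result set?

6

Base: id=2 (xi) at depth 0.
Iteration 1: rows with parent_id in {2} -> eps (id 3, depth 1).
Iteration 2: rows with parent_id in {3} -> phi (id 4, depth 2).
Iteration 3: rows with parent_id in {4} -> iota (id 5, depth 3), kappa (id 6, depth 3), psi (id 7, depth 3).
Iteration 4: depth < 3 fails for all current rows; recursion stops.
Total rows emitted: 6.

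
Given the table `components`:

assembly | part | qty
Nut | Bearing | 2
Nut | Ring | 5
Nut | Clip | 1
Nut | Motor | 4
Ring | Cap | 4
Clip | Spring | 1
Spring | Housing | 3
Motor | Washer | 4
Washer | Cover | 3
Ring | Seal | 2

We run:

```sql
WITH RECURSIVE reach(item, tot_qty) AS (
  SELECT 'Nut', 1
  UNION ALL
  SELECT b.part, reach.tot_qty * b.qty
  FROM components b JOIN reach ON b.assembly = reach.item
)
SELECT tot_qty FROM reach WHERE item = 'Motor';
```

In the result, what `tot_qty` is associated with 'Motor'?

Base: (Nut, tot_qty=1).
Iteration 1: components of {Nut} -> Bearing = 1*2 = 2, Clip = 1*1 = 1, Motor = 1*4 = 4, Ring = 1*5 = 5.
Iteration 2: components of {Bearing,Clip,Motor,Ring} -> Cap = 5*4 = 20, Seal = 5*2 = 10, Spring = 1*1 = 1, Washer = 4*4 = 16.
Iteration 3: components of {Cap,Seal,Spring,Washer} -> Cover = 16*3 = 48, Housing = 1*3 = 3.
Iteration 4: no further components; recursion stops.

4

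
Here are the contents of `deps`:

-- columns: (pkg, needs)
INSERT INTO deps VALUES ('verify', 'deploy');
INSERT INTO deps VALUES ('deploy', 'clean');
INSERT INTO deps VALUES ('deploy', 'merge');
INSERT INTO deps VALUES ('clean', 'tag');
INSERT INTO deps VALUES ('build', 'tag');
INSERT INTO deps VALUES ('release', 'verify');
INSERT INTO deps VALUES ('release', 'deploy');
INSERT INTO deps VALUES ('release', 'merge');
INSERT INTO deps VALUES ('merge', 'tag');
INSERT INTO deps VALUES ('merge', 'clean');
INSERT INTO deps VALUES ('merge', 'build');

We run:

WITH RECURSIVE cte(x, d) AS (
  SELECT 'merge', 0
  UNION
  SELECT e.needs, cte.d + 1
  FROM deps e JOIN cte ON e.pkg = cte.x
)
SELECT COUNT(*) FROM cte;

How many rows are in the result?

Base: (merge, d=0).
Iteration 1: edges from {merge} -> (build, d=1), (clean, d=1), (tag, d=1).
Iteration 2: edges from {build,clean,tag} -> (tag, d=2). [UNION drops 1 duplicate row(s)]
Iteration 3: no outgoing edges from {tag}; recursion stops.
Total rows emitted: 5.

5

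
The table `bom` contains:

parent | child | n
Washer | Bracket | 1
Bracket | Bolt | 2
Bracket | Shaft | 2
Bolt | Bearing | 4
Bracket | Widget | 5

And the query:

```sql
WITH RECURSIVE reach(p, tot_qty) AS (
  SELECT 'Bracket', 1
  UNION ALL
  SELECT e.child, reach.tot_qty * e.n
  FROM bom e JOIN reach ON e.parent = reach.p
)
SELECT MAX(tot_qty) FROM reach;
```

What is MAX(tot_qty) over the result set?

8

Base: (Bracket, tot_qty=1).
Iteration 1: components of {Bracket} -> Bolt = 1*2 = 2, Shaft = 1*2 = 2, Widget = 1*5 = 5.
Iteration 2: components of {Bolt,Shaft,Widget} -> Bearing = 2*4 = 8.
Iteration 3: no further components; recursion stops.
tot_qty values: 1, 2, 2, 5, 8; the maximum is 8.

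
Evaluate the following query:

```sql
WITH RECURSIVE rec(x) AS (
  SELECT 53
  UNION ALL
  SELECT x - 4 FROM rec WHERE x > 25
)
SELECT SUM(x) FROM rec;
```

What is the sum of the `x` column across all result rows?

Base: x=53.
Iteration 1: 53 > 25 holds -> x = 53 - 4 = 49.
Iteration 2: 49 > 25 holds -> x = 49 - 4 = 45.
Iteration 3: 45 > 25 holds -> x = 45 - 4 = 41.
Iteration 4: 41 > 25 holds -> x = 41 - 4 = 37.
Iteration 5: 37 > 25 holds -> x = 37 - 4 = 33.
Iteration 6: 33 > 25 holds -> x = 33 - 4 = 29.
Iteration 7: 29 > 25 holds -> x = 29 - 4 = 25.
Iteration 8: 25 > 25 fails; recursion stops.
SUM(x) = 53 + 49 + 45 + 41 + 37 + 33 + 29 + 25 = 312.

312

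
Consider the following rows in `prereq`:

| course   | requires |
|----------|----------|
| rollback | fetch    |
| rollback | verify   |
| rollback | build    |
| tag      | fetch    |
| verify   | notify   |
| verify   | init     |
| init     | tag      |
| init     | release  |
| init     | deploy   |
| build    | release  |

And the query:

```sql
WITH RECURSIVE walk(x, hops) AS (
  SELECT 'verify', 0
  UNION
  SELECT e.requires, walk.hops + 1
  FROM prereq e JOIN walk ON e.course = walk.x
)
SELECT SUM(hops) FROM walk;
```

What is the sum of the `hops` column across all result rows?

11

Base: (verify, hops=0).
Iteration 1: edges from {verify} -> (init, hops=1), (notify, hops=1).
Iteration 2: edges from {init,notify} -> (deploy, hops=2), (release, hops=2), (tag, hops=2).
Iteration 3: edges from {deploy,release,tag} -> (fetch, hops=3).
Iteration 4: no outgoing edges from {fetch}; recursion stops.
SUM(hops) = 0 + 1 + 1 + 2 + 2 + 2 + 3 = 11.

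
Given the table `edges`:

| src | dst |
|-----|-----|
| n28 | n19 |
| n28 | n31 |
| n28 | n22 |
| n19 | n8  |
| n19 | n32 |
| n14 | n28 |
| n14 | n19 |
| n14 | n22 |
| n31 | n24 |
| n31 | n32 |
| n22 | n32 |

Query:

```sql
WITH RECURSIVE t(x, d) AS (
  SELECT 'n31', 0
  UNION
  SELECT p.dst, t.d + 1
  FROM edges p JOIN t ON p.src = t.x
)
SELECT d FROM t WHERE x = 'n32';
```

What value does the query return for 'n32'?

1

Base: (n31, d=0).
Iteration 1: edges from {n31} -> (n24, d=1), (n32, d=1).
Iteration 2: no outgoing edges from {n24,n32}; recursion stops.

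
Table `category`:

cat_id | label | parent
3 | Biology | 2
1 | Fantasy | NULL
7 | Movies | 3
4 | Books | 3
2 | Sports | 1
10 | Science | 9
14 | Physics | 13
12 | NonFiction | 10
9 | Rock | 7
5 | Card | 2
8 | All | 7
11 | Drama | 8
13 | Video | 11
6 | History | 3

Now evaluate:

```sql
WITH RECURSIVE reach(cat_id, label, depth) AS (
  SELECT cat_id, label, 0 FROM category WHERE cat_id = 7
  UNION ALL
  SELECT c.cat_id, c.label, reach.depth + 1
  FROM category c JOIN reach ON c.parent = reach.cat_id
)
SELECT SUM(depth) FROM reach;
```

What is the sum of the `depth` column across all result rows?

Base: cat_id=7 (Movies) at depth 0.
Iteration 1: rows with parent in {7} -> All (id 8, depth 1), Rock (id 9, depth 1).
Iteration 2: rows with parent in {8,9} -> Science (id 10, depth 2), Drama (id 11, depth 2).
Iteration 3: rows with parent in {10,11} -> NonFiction (id 12, depth 3), Video (id 13, depth 3).
Iteration 4: rows with parent in {12,13} -> Physics (id 14, depth 4).
Iteration 5: no rows with parent in {14}; recursion stops.
SUM(depth) = 0 + 1 + 1 + 2 + 2 + 3 + 3 + 4 = 16.

16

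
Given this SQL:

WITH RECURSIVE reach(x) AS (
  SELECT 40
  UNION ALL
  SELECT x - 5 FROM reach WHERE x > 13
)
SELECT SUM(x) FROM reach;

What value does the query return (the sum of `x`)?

Base: x=40.
Iteration 1: 40 > 13 holds -> x = 40 - 5 = 35.
Iteration 2: 35 > 13 holds -> x = 35 - 5 = 30.
Iteration 3: 30 > 13 holds -> x = 30 - 5 = 25.
Iteration 4: 25 > 13 holds -> x = 25 - 5 = 20.
Iteration 5: 20 > 13 holds -> x = 20 - 5 = 15.
Iteration 6: 15 > 13 holds -> x = 15 - 5 = 10.
Iteration 7: 10 > 13 fails; recursion stops.
SUM(x) = 40 + 35 + 30 + 25 + 20 + 15 + 10 = 175.

175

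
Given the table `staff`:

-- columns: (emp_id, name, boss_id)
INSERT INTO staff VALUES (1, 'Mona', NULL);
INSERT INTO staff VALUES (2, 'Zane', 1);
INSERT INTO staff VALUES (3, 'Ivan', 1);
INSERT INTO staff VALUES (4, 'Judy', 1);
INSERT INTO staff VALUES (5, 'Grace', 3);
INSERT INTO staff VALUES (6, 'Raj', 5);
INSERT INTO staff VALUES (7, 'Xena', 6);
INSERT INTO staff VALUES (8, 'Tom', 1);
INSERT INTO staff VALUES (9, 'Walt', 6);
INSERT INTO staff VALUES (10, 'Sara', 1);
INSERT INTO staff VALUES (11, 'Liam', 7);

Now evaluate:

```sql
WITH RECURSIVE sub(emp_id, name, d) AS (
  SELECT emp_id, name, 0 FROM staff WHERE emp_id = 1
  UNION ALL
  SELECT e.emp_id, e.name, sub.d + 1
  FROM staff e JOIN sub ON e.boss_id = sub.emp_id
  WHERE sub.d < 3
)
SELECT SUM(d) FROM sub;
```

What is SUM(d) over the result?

Base: emp_id=1 (Mona) at d 0.
Iteration 1: rows with boss_id in {1} -> Zane (id 2, d 1), Ivan (id 3, d 1), Judy (id 4, d 1), Tom (id 8, d 1), Sara (id 10, d 1).
Iteration 2: rows with boss_id in {2,3,4,8,10} -> Grace (id 5, d 2).
Iteration 3: rows with boss_id in {5} -> Raj (id 6, d 3).
Iteration 4: d < 3 fails for all current rows; recursion stops.
SUM(d) = 0 + 1 + 1 + 1 + 1 + 1 + 2 + 3 = 10.

10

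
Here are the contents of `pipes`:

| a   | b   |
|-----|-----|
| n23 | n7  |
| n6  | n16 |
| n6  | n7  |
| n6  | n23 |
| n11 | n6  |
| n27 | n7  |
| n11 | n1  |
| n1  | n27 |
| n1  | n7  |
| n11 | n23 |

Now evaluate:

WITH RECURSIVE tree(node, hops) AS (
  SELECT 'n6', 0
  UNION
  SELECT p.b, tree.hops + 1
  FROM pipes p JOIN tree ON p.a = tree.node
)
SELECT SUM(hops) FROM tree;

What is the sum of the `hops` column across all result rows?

Base: (n6, hops=0).
Iteration 1: edges from {n6} -> (n16, hops=1), (n23, hops=1), (n7, hops=1).
Iteration 2: edges from {n16,n23,n7} -> (n7, hops=2).
Iteration 3: no outgoing edges from {n7}; recursion stops.
SUM(hops) = 0 + 1 + 1 + 1 + 2 = 5.

5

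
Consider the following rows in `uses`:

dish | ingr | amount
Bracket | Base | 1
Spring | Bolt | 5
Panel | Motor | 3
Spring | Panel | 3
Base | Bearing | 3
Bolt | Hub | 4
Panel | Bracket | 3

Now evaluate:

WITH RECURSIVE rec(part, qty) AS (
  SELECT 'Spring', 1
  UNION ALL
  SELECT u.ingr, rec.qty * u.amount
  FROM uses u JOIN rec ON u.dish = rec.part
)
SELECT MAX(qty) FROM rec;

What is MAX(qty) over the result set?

27

Base: (Spring, qty=1).
Iteration 1: components of {Spring} -> Bolt = 1*5 = 5, Panel = 1*3 = 3.
Iteration 2: components of {Bolt,Panel} -> Bracket = 3*3 = 9, Hub = 5*4 = 20, Motor = 3*3 = 9.
Iteration 3: components of {Bracket,Hub,Motor} -> Base = 9*1 = 9.
Iteration 4: components of {Base} -> Bearing = 9*3 = 27.
Iteration 5: no further components; recursion stops.
qty values: 1, 3, 5, 9, 9, 20, 9, 27; the maximum is 27.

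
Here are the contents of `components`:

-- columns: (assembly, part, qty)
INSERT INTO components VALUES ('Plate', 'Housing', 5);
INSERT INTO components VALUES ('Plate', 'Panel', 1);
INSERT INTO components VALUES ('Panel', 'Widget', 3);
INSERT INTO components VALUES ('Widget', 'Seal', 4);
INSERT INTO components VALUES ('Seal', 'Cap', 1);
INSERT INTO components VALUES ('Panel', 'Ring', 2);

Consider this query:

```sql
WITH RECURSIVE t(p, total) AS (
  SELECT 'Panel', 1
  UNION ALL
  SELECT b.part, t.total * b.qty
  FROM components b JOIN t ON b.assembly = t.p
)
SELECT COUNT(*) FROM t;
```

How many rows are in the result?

Base: (Panel, total=1).
Iteration 1: components of {Panel} -> Ring = 1*2 = 2, Widget = 1*3 = 3.
Iteration 2: components of {Ring,Widget} -> Seal = 3*4 = 12.
Iteration 3: components of {Seal} -> Cap = 12*1 = 12.
Iteration 4: no further components; recursion stops.
Total rows emitted: 5.

5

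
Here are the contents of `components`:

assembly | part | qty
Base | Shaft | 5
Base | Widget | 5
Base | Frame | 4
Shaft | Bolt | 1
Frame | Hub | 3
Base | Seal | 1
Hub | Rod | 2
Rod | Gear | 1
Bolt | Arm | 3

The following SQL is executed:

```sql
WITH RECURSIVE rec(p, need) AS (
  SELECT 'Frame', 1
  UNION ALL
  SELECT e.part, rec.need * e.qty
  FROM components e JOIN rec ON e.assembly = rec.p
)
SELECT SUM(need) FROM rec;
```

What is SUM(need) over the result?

16

Base: (Frame, need=1).
Iteration 1: components of {Frame} -> Hub = 1*3 = 3.
Iteration 2: components of {Hub} -> Rod = 3*2 = 6.
Iteration 3: components of {Rod} -> Gear = 6*1 = 6.
Iteration 4: no further components; recursion stops.
SUM(need) = 1 + 3 + 6 + 6 = 16.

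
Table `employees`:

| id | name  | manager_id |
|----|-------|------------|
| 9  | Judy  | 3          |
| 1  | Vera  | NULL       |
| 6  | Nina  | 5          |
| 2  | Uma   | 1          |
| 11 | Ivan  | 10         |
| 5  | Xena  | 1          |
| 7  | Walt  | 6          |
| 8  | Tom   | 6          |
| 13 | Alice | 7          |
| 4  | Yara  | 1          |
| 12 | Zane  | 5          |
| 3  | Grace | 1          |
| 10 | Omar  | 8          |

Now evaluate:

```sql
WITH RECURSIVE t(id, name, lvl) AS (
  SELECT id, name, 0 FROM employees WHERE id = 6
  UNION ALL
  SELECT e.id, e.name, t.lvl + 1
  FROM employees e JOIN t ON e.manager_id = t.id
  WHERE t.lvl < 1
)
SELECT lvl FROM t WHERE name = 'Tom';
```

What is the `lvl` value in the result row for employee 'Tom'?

1

Base: id=6 (Nina) at lvl 0.
Iteration 1: rows with manager_id in {6} -> Walt (id 7, lvl 1), Tom (id 8, lvl 1).
Iteration 2: lvl < 1 fails for all current rows; recursion stops.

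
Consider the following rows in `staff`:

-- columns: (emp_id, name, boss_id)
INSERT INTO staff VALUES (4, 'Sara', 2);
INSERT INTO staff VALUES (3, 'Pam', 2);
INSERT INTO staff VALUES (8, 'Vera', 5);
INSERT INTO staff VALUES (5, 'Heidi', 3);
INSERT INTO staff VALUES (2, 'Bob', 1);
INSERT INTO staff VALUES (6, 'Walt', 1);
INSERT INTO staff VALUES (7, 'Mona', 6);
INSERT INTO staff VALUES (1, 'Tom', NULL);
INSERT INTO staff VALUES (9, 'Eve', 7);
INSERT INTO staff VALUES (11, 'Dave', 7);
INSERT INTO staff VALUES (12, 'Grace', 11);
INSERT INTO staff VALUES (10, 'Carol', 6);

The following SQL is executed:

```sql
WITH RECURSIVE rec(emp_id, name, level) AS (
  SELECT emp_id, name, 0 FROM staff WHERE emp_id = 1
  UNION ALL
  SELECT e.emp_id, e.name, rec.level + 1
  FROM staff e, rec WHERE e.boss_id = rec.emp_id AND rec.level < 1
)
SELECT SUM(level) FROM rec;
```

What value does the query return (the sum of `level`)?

2

Base: emp_id=1 (Tom) at level 0.
Iteration 1: rows with boss_id in {1} -> Bob (id 2, level 1), Walt (id 6, level 1).
Iteration 2: level < 1 fails for all current rows; recursion stops.
SUM(level) = 0 + 1 + 1 = 2.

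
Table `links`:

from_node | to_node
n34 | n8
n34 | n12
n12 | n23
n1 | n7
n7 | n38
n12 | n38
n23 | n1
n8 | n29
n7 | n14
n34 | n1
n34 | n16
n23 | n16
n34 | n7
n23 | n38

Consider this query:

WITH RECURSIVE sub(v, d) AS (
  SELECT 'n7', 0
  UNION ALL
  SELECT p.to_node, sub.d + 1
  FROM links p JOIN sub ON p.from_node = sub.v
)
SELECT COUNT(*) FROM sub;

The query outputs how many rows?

Base: (n7, d=0).
Iteration 1: edges from {n7} -> (n14, d=1), (n38, d=1).
Iteration 2: no outgoing edges from {n14,n38}; recursion stops.
Total rows emitted: 3.

3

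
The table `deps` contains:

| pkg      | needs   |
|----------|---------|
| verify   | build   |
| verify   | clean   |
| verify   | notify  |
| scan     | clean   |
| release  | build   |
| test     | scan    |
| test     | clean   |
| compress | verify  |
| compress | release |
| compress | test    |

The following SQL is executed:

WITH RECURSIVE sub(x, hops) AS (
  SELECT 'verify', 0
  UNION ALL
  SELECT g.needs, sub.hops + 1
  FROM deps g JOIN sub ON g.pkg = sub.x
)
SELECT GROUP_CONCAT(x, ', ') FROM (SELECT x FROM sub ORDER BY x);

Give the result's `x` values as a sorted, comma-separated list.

build, clean, notify, verify

Base: (verify, hops=0).
Iteration 1: edges from {verify} -> (build, hops=1), (clean, hops=1), (notify, hops=1).
Iteration 2: no outgoing edges from {build,clean,notify}; recursion stops.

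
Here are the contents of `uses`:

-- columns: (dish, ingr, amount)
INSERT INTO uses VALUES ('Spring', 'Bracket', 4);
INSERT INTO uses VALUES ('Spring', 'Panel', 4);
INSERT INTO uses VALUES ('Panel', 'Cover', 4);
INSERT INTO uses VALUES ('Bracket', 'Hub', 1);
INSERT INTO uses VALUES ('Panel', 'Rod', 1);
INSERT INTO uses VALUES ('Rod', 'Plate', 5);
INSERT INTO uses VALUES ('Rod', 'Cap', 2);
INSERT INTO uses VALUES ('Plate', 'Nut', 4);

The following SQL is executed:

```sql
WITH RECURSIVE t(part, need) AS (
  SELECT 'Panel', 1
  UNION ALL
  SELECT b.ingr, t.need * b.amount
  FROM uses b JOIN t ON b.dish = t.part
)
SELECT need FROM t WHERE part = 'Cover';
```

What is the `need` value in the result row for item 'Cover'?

Base: (Panel, need=1).
Iteration 1: components of {Panel} -> Cover = 1*4 = 4, Rod = 1*1 = 1.
Iteration 2: components of {Cover,Rod} -> Cap = 1*2 = 2, Plate = 1*5 = 5.
Iteration 3: components of {Cap,Plate} -> Nut = 5*4 = 20.
Iteration 4: no further components; recursion stops.

4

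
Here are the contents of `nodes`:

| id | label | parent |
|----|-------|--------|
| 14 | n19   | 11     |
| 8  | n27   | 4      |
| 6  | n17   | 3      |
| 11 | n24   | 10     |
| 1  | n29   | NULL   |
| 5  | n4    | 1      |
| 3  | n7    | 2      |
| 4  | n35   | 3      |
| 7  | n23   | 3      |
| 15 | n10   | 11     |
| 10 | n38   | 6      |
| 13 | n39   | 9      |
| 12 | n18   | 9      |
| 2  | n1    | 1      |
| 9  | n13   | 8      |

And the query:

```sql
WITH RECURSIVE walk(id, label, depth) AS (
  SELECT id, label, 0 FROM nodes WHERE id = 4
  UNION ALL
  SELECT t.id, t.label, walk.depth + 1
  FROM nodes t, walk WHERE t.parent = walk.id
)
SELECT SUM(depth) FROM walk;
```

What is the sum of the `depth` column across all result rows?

Base: id=4 (n35) at depth 0.
Iteration 1: rows with parent in {4} -> n27 (id 8, depth 1).
Iteration 2: rows with parent in {8} -> n13 (id 9, depth 2).
Iteration 3: rows with parent in {9} -> n18 (id 12, depth 3), n39 (id 13, depth 3).
Iteration 4: no rows with parent in {12,13}; recursion stops.
SUM(depth) = 0 + 1 + 2 + 3 + 3 = 9.

9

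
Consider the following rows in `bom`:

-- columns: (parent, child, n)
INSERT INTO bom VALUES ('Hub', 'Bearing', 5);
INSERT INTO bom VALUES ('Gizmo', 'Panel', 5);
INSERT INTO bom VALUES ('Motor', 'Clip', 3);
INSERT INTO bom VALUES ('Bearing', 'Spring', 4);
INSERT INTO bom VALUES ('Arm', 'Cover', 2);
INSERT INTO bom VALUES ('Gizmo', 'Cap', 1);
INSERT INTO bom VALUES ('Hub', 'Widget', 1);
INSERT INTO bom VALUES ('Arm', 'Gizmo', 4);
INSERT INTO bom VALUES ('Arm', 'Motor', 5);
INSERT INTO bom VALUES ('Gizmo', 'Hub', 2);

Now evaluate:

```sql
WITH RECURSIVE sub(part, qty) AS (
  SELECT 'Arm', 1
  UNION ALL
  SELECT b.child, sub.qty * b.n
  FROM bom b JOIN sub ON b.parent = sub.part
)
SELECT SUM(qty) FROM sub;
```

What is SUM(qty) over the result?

267

Base: (Arm, qty=1).
Iteration 1: components of {Arm} -> Cover = 1*2 = 2, Gizmo = 1*4 = 4, Motor = 1*5 = 5.
Iteration 2: components of {Cover,Gizmo,Motor} -> Cap = 4*1 = 4, Clip = 5*3 = 15, Hub = 4*2 = 8, Panel = 4*5 = 20.
Iteration 3: components of {Cap,Clip,Hub,Panel} -> Bearing = 8*5 = 40, Widget = 8*1 = 8.
Iteration 4: components of {Bearing,Widget} -> Spring = 40*4 = 160.
Iteration 5: no further components; recursion stops.
SUM(qty) = 1 + 5 + 4 + 2 + 15 + 4 + 8 + 20 + 8 + 40 + 160 = 267.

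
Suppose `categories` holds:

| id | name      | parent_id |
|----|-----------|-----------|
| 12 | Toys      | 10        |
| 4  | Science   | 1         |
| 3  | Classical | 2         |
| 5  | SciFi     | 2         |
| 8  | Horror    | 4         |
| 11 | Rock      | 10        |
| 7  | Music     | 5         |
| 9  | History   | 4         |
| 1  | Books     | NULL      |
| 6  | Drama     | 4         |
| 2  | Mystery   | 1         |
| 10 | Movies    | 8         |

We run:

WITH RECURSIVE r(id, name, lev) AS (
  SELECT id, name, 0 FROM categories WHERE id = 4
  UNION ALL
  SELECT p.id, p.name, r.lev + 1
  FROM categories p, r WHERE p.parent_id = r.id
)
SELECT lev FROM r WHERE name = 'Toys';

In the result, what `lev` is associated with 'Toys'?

3

Base: id=4 (Science) at lev 0.
Iteration 1: rows with parent_id in {4} -> Drama (id 6, lev 1), Horror (id 8, lev 1), History (id 9, lev 1).
Iteration 2: rows with parent_id in {6,8,9} -> Movies (id 10, lev 2).
Iteration 3: rows with parent_id in {10} -> Rock (id 11, lev 3), Toys (id 12, lev 3).
Iteration 4: no rows with parent_id in {11,12}; recursion stops.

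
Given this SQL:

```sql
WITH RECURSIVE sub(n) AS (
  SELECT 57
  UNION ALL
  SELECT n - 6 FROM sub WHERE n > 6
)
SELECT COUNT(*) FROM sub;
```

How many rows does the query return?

10

Base: n=57.
Iteration 1: 57 > 6 holds -> n = 57 - 6 = 51.
Iteration 2: 51 > 6 holds -> n = 51 - 6 = 45.
Iteration 3: 45 > 6 holds -> n = 45 - 6 = 39.
Iteration 4: 39 > 6 holds -> n = 39 - 6 = 33.
Iteration 5: 33 > 6 holds -> n = 33 - 6 = 27.
Iteration 6: 27 > 6 holds -> n = 27 - 6 = 21.
Iteration 7: 21 > 6 holds -> n = 21 - 6 = 15.
Iteration 8: 15 > 6 holds -> n = 15 - 6 = 9.
Iteration 9: 9 > 6 holds -> n = 9 - 6 = 3.
Iteration 10: 3 > 6 fails; recursion stops.
Total rows emitted: 10.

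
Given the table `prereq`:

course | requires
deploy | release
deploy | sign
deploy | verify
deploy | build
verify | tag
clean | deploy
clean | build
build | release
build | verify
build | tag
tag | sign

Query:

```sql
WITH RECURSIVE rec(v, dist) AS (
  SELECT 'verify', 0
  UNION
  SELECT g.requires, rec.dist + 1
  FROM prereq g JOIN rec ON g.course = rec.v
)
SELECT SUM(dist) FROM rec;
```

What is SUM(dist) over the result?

Base: (verify, dist=0).
Iteration 1: edges from {verify} -> (tag, dist=1).
Iteration 2: edges from {tag} -> (sign, dist=2).
Iteration 3: no outgoing edges from {sign}; recursion stops.
SUM(dist) = 0 + 1 + 2 = 3.

3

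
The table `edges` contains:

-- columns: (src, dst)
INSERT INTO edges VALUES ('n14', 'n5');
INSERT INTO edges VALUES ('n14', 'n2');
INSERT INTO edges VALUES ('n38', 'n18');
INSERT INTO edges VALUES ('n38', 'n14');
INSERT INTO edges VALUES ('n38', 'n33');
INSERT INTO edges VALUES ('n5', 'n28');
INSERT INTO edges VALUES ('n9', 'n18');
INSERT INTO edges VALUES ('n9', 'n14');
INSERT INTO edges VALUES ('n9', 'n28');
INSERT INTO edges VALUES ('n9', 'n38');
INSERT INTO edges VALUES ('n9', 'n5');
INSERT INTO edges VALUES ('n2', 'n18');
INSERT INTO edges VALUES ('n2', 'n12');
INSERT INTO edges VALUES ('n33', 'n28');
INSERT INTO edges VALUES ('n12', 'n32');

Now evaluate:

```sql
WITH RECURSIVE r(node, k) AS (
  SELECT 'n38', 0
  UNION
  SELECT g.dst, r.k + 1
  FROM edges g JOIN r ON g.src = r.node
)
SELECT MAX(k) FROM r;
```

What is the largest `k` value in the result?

4

Base: (n38, k=0).
Iteration 1: edges from {n38} -> (n14, k=1), (n18, k=1), (n33, k=1).
Iteration 2: edges from {n14,n18,n33} -> (n2, k=2), (n28, k=2), (n5, k=2).
Iteration 3: edges from {n2,n28,n5} -> (n12, k=3), (n18, k=3), (n28, k=3).
Iteration 4: edges from {n12,n18,n28} -> (n32, k=4).
Iteration 5: no outgoing edges from {n32}; recursion stops.
k values: 0, 1, 1, 1, 2, 2, 2, 3, 3, 3, 4; the maximum is 4.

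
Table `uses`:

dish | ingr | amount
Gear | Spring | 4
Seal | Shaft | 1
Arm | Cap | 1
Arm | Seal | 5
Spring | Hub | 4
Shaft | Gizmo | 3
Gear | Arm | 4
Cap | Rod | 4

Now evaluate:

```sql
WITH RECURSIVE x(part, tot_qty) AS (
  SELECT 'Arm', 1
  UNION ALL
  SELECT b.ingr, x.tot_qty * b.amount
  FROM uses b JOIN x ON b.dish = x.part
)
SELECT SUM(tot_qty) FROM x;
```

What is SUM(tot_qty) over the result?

Base: (Arm, tot_qty=1).
Iteration 1: components of {Arm} -> Cap = 1*1 = 1, Seal = 1*5 = 5.
Iteration 2: components of {Cap,Seal} -> Rod = 1*4 = 4, Shaft = 5*1 = 5.
Iteration 3: components of {Rod,Shaft} -> Gizmo = 5*3 = 15.
Iteration 4: no further components; recursion stops.
SUM(tot_qty) = 1 + 5 + 1 + 5 + 4 + 15 = 31.

31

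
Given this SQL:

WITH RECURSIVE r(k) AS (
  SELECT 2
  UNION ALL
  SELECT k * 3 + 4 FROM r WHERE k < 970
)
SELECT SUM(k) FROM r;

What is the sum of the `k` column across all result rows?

Base: k=2.
Iteration 1: 2 < 970 holds -> k = 2 * 3 + 4 = 10.
Iteration 2: 10 < 970 holds -> k = 10 * 3 + 4 = 34.
Iteration 3: 34 < 970 holds -> k = 34 * 3 + 4 = 106.
Iteration 4: 106 < 970 holds -> k = 106 * 3 + 4 = 322.
Iteration 5: 322 < 970 holds -> k = 322 * 3 + 4 = 970.
Iteration 6: 970 < 970 fails; recursion stops.
SUM(k) = 2 + 10 + 34 + 106 + 322 + 970 = 1444.

1444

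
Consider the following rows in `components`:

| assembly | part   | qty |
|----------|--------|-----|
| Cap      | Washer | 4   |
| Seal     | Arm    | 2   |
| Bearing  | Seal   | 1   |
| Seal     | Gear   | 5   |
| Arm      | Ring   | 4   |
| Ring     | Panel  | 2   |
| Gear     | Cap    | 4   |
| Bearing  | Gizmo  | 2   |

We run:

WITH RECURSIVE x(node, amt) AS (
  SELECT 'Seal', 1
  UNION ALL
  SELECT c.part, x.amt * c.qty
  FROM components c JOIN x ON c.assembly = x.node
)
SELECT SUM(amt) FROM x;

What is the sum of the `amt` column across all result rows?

132

Base: (Seal, amt=1).
Iteration 1: components of {Seal} -> Arm = 1*2 = 2, Gear = 1*5 = 5.
Iteration 2: components of {Arm,Gear} -> Cap = 5*4 = 20, Ring = 2*4 = 8.
Iteration 3: components of {Cap,Ring} -> Panel = 8*2 = 16, Washer = 20*4 = 80.
Iteration 4: no further components; recursion stops.
SUM(amt) = 1 + 5 + 2 + 20 + 8 + 80 + 16 = 132.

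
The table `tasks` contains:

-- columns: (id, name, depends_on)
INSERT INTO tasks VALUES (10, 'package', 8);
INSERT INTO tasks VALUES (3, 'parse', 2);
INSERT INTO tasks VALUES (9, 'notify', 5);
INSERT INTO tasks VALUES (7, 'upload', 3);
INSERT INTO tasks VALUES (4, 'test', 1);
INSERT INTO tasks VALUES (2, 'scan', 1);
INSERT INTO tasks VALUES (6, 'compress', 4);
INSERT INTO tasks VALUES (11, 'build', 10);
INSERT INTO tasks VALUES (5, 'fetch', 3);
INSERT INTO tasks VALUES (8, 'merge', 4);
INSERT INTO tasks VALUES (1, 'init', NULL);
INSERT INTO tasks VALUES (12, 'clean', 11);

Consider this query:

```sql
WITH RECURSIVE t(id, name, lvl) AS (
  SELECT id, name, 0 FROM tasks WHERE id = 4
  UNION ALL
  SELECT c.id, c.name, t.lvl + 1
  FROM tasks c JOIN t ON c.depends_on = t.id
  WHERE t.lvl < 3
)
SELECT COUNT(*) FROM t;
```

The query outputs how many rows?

Base: id=4 (test) at lvl 0.
Iteration 1: rows with depends_on in {4} -> compress (id 6, lvl 1), merge (id 8, lvl 1).
Iteration 2: rows with depends_on in {6,8} -> package (id 10, lvl 2).
Iteration 3: rows with depends_on in {10} -> build (id 11, lvl 3).
Iteration 4: lvl < 3 fails for all current rows; recursion stops.
Total rows emitted: 5.

5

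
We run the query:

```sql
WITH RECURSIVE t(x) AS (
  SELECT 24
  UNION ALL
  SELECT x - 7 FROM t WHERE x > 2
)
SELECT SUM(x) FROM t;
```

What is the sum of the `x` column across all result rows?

50

Base: x=24.
Iteration 1: 24 > 2 holds -> x = 24 - 7 = 17.
Iteration 2: 17 > 2 holds -> x = 17 - 7 = 10.
Iteration 3: 10 > 2 holds -> x = 10 - 7 = 3.
Iteration 4: 3 > 2 holds -> x = 3 - 7 = -4.
Iteration 5: -4 > 2 fails; recursion stops.
SUM(x) = 24 + 17 + 10 + 3 + -4 = 50.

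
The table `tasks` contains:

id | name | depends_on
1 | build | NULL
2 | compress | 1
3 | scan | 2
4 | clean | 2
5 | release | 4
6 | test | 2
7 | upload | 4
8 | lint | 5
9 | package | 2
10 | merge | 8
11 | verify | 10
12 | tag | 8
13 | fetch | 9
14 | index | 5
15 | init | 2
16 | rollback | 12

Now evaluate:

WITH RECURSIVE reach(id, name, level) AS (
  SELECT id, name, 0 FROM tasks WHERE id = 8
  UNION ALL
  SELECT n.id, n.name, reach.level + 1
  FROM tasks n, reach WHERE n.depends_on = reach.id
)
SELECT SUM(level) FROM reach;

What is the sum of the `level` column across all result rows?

Base: id=8 (lint) at level 0.
Iteration 1: rows with depends_on in {8} -> merge (id 10, level 1), tag (id 12, level 1).
Iteration 2: rows with depends_on in {10,12} -> verify (id 11, level 2), rollback (id 16, level 2).
Iteration 3: no rows with depends_on in {11,16}; recursion stops.
SUM(level) = 0 + 1 + 1 + 2 + 2 = 6.

6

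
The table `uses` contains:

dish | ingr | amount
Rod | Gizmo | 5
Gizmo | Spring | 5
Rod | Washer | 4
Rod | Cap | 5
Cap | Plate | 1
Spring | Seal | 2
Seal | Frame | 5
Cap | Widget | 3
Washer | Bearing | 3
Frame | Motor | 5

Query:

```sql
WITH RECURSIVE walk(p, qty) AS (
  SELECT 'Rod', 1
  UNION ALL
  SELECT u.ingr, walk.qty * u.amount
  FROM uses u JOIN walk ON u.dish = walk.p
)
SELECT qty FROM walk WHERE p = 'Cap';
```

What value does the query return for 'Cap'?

5

Base: (Rod, qty=1).
Iteration 1: components of {Rod} -> Cap = 1*5 = 5, Gizmo = 1*5 = 5, Washer = 1*4 = 4.
Iteration 2: components of {Cap,Gizmo,Washer} -> Bearing = 4*3 = 12, Plate = 5*1 = 5, Spring = 5*5 = 25, Widget = 5*3 = 15.
Iteration 3: components of {Bearing,Plate,Spring,Widget} -> Seal = 25*2 = 50.
Iteration 4: components of {Seal} -> Frame = 50*5 = 250.
Iteration 5: components of {Frame} -> Motor = 250*5 = 1250.
Iteration 6: no further components; recursion stops.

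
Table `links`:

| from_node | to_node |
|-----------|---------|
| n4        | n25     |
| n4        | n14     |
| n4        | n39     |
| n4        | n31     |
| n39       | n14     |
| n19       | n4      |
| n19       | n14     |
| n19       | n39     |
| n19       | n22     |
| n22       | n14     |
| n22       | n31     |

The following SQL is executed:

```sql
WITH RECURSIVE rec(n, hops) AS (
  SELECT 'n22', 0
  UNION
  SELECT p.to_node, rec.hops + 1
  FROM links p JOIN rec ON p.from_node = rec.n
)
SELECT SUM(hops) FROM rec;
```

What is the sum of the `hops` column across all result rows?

2

Base: (n22, hops=0).
Iteration 1: edges from {n22} -> (n14, hops=1), (n31, hops=1).
Iteration 2: no outgoing edges from {n14,n31}; recursion stops.
SUM(hops) = 0 + 1 + 1 = 2.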